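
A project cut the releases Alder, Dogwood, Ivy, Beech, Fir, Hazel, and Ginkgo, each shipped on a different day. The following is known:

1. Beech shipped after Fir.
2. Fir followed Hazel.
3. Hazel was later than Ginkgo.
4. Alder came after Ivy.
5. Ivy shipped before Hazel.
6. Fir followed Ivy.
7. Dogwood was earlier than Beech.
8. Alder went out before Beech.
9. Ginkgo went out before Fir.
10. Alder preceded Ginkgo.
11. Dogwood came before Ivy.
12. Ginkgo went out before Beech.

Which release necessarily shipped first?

Dogwood

Dogwood has a chain of constraints placing it before every other release, so Dogwood must be first.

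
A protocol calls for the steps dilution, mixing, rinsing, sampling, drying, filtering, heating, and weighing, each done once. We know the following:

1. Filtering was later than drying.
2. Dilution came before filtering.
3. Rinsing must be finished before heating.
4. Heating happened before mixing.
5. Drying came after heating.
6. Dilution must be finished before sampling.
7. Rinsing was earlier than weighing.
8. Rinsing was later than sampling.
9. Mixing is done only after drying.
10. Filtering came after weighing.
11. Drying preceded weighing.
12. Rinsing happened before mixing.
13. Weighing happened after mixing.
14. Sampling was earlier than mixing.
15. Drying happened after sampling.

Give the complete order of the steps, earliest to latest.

dilution, sampling, rinsing, heating, drying, mixing, weighing, filtering

The constraints fix every adjacent pair, so only one ordering works:
dilution → sampling → rinsing → heating → drying → mixing → weighing → filtering.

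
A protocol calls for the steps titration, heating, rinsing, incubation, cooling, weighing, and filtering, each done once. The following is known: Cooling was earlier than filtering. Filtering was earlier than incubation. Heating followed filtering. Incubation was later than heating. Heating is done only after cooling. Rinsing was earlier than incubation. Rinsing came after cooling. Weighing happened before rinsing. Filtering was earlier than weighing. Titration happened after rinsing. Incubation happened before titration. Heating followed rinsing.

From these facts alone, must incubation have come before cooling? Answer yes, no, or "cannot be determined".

Tracing the constraints gives cooling → rinsing → incubation, so cooling must come before incubation.
That means incubation cannot be before cooling.

no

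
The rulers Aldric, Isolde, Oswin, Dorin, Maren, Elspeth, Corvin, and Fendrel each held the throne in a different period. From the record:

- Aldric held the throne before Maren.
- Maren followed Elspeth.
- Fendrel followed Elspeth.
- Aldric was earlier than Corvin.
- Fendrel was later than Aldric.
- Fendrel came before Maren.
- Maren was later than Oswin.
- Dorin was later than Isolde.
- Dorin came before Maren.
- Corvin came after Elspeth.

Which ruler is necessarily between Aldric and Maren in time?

Fendrel

Tracing the constraints gives Aldric → Fendrel → Maren, so Fendrel sits after Aldric and before Maren.
No other ruler is forced both after Aldric and before Maren.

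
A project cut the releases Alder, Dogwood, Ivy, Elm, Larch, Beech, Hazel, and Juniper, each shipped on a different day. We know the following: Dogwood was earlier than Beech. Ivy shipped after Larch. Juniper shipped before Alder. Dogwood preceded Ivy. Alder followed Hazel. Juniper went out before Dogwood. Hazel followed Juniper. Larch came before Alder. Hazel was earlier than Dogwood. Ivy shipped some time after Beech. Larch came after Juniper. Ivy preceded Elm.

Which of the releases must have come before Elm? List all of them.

Beech, Dogwood, Hazel, Ivy, Juniper, Larch

Directly stated before Elm: Ivy.
Beech reaches Elm via Beech → Ivy → Elm.
Dogwood reaches Elm via Dogwood → Ivy → Elm.
Hazel reaches Elm via Hazel → Dogwood → Ivy → Elm.
Likewise Juniper and Larch each reach Elm by chaining the stated constraints.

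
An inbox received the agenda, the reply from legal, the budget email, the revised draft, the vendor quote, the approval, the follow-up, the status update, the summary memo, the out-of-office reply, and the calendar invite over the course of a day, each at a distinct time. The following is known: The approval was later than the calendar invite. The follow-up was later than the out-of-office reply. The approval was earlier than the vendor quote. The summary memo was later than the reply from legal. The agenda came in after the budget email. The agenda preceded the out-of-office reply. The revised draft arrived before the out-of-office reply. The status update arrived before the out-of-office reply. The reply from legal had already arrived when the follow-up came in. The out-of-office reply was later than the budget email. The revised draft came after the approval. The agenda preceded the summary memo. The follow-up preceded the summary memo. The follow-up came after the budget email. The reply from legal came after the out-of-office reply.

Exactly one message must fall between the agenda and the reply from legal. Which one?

the out-of-office reply

Tracing the constraints gives the agenda → the out-of-office reply → the reply from legal, so the out-of-office reply sits after the agenda and before the reply from legal.
No other message is forced both after the agenda and before the reply from legal.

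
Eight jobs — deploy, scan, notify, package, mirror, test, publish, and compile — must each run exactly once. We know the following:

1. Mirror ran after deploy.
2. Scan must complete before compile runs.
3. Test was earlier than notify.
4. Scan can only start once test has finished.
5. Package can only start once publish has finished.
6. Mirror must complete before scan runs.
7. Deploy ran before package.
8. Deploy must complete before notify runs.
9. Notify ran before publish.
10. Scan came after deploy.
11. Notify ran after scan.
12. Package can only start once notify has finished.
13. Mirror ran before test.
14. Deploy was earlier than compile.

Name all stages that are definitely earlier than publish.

Directly stated before publish: notify.
Deploy reaches publish via deploy → notify → publish.
Mirror reaches publish via mirror → test → notify → publish.
Scan reaches publish via scan → notify → publish.
Likewise test reaches publish by chaining the stated constraints.
No chain forces compile (or any of the others) ahead of publish.

deploy, mirror, notify, scan, test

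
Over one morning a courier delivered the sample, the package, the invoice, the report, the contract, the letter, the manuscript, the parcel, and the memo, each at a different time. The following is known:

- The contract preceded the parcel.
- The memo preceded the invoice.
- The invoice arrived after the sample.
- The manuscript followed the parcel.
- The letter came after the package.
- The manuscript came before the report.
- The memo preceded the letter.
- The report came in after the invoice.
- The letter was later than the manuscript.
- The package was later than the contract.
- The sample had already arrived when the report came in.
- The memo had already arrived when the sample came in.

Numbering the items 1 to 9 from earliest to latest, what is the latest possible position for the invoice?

The invoice must come before the report — 1 item forced after it.
Everything else can be placed before the invoice in some valid order, so the invoice can sit as late as position 9 − 1 = 8.

8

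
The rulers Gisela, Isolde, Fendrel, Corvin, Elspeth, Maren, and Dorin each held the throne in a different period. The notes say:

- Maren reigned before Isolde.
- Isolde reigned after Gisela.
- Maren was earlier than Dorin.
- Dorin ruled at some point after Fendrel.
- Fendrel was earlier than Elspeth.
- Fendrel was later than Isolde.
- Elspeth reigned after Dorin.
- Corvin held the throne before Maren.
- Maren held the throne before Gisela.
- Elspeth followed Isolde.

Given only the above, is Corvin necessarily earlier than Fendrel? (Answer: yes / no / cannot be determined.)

yes

Chain the constraints: Corvin → Maren → Isolde → Fendrel. Each link is directly stated, so Corvin comes before Fendrel.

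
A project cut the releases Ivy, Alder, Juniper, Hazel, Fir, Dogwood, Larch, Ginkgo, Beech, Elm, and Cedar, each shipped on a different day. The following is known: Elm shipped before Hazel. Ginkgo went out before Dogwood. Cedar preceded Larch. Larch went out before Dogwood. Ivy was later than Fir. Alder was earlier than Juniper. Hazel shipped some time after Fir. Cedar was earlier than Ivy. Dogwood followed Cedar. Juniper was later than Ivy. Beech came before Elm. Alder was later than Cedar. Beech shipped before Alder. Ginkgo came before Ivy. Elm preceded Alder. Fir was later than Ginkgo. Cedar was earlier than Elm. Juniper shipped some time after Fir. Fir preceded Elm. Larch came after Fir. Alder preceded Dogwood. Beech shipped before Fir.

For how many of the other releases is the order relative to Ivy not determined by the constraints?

Forced before Ivy: Beech, Cedar, Fir, and Ginkgo; forced after Ivy: Juniper.
That leaves Alder, Dogwood, Elm, Hazel, and Larch with no forced order relative to Ivy — 5.

5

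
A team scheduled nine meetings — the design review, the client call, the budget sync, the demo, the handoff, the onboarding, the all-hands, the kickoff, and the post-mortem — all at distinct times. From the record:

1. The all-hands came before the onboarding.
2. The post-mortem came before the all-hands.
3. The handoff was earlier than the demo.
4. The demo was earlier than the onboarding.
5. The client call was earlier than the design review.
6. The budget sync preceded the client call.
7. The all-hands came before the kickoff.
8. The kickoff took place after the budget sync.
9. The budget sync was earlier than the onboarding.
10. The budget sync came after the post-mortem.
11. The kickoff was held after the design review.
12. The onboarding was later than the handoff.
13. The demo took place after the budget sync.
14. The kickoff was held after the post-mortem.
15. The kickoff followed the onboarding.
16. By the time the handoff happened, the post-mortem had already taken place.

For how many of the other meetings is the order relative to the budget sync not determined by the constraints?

Forced before the budget sync: the post-mortem; forced after the budget sync: the client call, the demo, the design review, the kickoff, and the onboarding.
That leaves the all-hands and the handoff with no forced order relative to the budget sync — 2.

2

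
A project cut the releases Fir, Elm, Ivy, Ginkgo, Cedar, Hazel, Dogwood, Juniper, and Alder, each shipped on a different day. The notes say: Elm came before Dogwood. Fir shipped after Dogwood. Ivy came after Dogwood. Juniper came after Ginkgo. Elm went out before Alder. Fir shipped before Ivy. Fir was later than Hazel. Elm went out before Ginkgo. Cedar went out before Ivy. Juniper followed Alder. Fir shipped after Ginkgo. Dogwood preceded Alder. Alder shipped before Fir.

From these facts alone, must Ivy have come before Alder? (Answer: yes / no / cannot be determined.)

no

Tracing the constraints gives Alder → Fir → Ivy, so Alder must come before Ivy.
That means Ivy cannot be before Alder.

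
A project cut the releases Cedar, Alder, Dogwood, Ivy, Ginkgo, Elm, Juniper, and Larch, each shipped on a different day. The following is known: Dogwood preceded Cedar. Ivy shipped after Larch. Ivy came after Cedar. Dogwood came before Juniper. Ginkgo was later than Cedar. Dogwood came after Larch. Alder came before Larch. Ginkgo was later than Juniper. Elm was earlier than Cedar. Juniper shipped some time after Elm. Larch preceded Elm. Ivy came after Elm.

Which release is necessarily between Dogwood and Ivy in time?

Tracing the constraints gives Dogwood → Cedar → Ivy, so Cedar sits after Dogwood and before Ivy.
No other release is forced both after Dogwood and before Ivy.

Cedar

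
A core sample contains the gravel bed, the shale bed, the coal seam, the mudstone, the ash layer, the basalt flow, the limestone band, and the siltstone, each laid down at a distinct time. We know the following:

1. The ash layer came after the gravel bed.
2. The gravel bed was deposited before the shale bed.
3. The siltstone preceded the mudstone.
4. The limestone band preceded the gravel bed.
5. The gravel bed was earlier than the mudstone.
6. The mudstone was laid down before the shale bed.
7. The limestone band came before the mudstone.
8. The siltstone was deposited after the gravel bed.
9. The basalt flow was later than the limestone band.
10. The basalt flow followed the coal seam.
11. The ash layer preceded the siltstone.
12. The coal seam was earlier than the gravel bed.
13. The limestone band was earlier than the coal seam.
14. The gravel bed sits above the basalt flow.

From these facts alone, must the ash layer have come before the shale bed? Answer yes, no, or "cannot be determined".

yes

Chain the constraints: the ash layer → the siltstone → the mudstone → the shale bed. Each link is directly stated, so the ash layer comes before the shale bed.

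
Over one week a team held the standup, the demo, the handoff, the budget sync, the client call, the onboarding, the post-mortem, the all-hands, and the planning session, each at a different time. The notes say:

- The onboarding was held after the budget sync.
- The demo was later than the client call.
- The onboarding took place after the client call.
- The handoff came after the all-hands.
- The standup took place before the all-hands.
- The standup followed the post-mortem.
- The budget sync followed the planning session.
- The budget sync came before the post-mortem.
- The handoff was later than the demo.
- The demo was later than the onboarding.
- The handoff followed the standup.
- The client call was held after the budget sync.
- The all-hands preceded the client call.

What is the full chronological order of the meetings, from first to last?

The constraints fix every adjacent pair, so only one ordering works:
the planning session → the budget sync → the post-mortem → the standup → the all-hands → the client call → the onboarding → the demo → the handoff.

the planning session, the budget sync, the post-mortem, the standup, the all-hands, the client call, the onboarding, the demo, the handoff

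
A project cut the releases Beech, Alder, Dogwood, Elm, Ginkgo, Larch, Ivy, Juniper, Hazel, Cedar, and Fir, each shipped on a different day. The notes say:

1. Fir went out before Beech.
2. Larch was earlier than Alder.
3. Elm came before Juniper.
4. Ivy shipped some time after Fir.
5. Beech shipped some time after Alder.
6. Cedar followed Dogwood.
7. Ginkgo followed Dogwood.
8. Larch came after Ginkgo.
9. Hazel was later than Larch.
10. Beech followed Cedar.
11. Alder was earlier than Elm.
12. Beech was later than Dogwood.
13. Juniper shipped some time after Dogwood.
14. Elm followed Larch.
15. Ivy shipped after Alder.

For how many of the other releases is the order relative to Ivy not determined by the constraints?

5

Forced before Ivy: Alder, Dogwood, Fir, Ginkgo, and Larch.
That leaves Beech, Cedar, Elm, Hazel, and Juniper with no forced order relative to Ivy — 5.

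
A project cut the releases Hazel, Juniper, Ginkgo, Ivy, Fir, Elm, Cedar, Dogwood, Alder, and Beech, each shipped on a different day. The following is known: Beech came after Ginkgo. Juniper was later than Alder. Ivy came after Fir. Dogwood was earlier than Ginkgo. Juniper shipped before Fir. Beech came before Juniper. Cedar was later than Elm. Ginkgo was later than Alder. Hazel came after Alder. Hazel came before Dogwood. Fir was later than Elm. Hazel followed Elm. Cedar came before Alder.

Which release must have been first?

Elm

Elm has a chain of constraints placing it before every other release, so Elm must be first.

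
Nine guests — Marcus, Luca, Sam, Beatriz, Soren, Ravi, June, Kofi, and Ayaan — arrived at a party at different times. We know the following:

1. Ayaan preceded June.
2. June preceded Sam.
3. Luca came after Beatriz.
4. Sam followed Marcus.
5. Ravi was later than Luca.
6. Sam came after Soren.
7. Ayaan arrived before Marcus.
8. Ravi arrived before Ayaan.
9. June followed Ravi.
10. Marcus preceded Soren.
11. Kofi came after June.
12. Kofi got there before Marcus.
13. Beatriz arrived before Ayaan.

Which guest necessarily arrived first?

Beatriz has a chain of constraints placing them before every other guest, so Beatriz must be first.

Beatriz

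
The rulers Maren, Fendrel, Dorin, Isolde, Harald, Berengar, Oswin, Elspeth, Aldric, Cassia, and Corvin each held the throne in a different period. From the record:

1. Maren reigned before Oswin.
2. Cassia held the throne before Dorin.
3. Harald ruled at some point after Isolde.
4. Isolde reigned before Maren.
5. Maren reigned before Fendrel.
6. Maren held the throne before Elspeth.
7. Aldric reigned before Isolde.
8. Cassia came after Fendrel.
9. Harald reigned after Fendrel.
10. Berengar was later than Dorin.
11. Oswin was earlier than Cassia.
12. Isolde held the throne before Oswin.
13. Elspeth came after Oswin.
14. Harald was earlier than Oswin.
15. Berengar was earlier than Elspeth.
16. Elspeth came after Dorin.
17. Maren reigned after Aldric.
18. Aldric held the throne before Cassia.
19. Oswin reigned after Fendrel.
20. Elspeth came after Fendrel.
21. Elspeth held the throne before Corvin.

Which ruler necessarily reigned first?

Aldric has a chain of constraints placing them before every other ruler, so Aldric must be first.

Aldric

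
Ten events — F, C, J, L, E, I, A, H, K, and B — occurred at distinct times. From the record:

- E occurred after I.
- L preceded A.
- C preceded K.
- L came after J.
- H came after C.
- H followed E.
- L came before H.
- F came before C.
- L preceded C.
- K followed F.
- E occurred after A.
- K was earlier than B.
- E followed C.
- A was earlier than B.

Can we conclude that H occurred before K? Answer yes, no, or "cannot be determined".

No chain of stated constraints runs from H to K, and none runs from K to H either.
So the relative order of H and K is not fixed by the given facts.

cannot be determined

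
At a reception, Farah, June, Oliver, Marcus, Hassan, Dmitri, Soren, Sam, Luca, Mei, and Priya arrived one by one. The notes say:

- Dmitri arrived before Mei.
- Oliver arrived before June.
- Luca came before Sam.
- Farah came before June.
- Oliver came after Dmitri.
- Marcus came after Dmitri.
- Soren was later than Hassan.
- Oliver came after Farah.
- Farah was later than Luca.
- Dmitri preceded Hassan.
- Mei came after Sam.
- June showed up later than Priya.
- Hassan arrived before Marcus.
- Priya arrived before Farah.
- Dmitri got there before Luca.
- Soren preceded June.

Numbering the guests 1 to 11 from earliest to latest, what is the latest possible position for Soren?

10

Soren must come before June — 1 guest forced after them.
Everything else can be placed before Soren in some valid order, so Soren can sit as late as position 11 − 1 = 10.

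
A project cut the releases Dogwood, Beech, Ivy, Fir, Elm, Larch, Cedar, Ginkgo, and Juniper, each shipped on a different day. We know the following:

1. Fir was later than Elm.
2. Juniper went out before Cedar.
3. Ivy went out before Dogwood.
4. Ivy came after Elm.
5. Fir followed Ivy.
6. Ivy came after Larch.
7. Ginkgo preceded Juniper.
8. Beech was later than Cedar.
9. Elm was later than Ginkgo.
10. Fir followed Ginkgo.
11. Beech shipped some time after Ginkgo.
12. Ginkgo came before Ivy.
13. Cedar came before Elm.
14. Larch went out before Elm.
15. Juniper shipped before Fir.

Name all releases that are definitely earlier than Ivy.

Directly stated before Ivy: Elm, Ginkgo, and Larch.
Cedar reaches Ivy via Cedar → Elm → Ivy.
Juniper reaches Ivy via Juniper → Cedar → Elm → Ivy.

Cedar, Elm, Ginkgo, Juniper, Larch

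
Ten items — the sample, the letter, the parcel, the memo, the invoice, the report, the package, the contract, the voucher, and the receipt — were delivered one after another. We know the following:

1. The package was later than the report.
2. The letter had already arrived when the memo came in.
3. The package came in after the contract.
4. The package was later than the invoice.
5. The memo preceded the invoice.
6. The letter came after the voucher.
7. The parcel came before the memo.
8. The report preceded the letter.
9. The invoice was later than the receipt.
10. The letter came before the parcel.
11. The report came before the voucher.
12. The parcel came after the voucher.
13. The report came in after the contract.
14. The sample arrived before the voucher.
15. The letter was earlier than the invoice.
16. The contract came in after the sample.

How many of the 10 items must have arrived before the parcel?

Directly stated before the parcel: the letter and the voucher.
The contract reaches the parcel via the contract → the report → the voucher → the parcel.
The report reaches the parcel via the report → the voucher → the parcel.
The sample reaches the parcel via the sample → the voucher → the parcel.
No chain forces the receipt (or any of the others) ahead of the parcel.
That's the contract, the letter, the report, the sample, and the voucher — 5 in all.

5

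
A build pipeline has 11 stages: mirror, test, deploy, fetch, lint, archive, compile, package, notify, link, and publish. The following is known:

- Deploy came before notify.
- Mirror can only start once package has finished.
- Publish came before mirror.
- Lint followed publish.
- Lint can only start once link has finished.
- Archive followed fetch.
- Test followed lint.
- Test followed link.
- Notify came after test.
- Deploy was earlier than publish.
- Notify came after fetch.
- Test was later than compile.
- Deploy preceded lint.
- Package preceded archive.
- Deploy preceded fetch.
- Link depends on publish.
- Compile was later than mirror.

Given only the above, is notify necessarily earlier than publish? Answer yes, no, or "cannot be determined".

no

Tracing the constraints gives publish → lint → test → notify, so publish must come before notify.
That means notify cannot be before publish.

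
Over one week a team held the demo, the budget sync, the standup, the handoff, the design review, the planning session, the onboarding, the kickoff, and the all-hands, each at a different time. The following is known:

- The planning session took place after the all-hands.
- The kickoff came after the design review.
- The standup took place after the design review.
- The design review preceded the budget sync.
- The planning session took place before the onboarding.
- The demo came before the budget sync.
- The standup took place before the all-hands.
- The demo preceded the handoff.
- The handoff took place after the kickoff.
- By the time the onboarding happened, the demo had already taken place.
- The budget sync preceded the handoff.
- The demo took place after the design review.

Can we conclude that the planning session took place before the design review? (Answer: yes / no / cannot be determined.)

Tracing the constraints gives the design review → the standup → the all-hands → the planning session, so the design review must come before the planning session.
That means the planning session cannot be before the design review.

no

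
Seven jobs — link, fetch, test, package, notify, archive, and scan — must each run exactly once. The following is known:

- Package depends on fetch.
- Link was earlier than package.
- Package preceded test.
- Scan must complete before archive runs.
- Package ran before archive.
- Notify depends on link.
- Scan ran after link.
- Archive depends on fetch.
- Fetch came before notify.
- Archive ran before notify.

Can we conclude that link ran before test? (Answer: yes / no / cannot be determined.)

Chain the constraints: link → package → test. Each link is directly stated, so link comes before test.

yes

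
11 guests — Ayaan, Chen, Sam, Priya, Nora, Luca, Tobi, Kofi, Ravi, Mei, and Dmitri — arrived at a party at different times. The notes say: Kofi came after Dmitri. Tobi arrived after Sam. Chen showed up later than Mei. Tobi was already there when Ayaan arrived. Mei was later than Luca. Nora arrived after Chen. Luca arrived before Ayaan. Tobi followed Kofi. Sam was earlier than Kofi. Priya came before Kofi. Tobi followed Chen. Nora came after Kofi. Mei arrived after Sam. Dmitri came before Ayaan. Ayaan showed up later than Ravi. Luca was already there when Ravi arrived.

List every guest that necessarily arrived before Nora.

Directly stated before Nora: Chen and Kofi.
Dmitri reaches Nora via Dmitri → Kofi → Nora.
Luca reaches Nora via Luca → Mei → Chen → Nora.
Mei reaches Nora via Mei → Chen → Nora.
Likewise Priya and Sam each reach Nora by chaining the stated constraints.
No chain forces Tobi (or any of the others) ahead of Nora.

Chen, Dmitri, Kofi, Luca, Mei, Priya, Sam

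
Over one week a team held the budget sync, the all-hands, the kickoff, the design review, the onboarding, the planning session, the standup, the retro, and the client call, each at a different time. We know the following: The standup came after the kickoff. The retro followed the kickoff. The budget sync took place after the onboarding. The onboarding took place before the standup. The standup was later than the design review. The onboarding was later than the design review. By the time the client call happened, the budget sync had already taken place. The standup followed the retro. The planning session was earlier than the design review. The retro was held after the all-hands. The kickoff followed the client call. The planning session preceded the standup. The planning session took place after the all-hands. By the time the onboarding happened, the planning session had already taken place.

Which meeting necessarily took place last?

Every other meeting has a chain of constraints placing it before the standup, so the standup is last.

the standup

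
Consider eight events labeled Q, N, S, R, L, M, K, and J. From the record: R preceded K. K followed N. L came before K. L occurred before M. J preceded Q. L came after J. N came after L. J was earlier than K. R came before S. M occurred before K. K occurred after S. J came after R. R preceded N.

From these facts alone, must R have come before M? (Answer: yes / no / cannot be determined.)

yes

Chain the constraints: R → J → L → M. Each link is directly stated, so R comes before M.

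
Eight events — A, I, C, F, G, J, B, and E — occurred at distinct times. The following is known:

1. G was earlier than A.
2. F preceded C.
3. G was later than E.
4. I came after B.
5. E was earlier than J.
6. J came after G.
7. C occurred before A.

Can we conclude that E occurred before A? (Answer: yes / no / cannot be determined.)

yes

Chain the constraints: E → G → A. Each link is directly stated, so E comes before A.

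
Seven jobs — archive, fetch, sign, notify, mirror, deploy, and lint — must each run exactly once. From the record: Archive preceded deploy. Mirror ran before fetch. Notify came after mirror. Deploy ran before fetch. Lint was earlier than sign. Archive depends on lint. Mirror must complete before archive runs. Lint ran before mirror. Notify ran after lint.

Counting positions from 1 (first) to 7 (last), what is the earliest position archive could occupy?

3

Lint and mirror must both come before archive — 2 forced predecessors.
Nothing else is forced ahead of archive, so its earliest slot is position 2 + 1 = 3.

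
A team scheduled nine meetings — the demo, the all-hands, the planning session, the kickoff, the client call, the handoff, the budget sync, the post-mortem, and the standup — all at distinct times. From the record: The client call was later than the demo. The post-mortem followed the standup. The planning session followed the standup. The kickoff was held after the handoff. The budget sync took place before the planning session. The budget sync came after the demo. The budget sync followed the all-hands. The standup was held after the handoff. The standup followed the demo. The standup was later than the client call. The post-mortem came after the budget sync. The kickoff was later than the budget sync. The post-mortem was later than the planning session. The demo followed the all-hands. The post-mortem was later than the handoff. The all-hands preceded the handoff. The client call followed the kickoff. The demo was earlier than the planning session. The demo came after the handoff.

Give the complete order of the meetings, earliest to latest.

The constraints fix every adjacent pair, so only one ordering works:
the all-hands → the handoff → the demo → the budget sync → the kickoff → the client call → the standup → the planning session → the post-mortem.

the all-hands, the handoff, the demo, the budget sync, the kickoff, the client call, the standup, the planning session, the post-mortem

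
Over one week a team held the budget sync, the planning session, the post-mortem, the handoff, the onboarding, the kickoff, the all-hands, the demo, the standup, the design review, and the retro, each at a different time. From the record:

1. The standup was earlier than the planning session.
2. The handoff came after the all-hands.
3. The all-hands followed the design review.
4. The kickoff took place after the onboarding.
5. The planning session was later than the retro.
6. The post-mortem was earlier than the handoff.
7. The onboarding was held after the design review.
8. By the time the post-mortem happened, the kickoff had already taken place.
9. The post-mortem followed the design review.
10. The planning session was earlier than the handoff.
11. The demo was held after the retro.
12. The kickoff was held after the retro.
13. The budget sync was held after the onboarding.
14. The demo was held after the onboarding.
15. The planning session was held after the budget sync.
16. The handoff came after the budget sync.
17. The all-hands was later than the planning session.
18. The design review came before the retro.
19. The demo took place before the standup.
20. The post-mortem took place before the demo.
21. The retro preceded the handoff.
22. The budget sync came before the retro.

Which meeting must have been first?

the design review

The design review has a chain of constraints placing it before every other meeting, so the design review must be first.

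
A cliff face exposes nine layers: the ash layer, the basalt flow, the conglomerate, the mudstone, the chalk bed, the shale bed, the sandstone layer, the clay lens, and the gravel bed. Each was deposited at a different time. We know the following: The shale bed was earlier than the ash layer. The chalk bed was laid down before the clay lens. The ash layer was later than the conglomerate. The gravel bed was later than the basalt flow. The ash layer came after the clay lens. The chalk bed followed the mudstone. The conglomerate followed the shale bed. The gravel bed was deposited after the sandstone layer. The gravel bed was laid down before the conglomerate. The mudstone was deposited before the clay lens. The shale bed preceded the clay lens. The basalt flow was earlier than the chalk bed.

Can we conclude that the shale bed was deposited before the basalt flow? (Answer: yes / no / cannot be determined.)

cannot be determined

No chain of stated constraints runs from the shale bed to the basalt flow, and none runs from the basalt flow to the shale bed either.
So the relative order of the shale bed and the basalt flow is not fixed by the given facts.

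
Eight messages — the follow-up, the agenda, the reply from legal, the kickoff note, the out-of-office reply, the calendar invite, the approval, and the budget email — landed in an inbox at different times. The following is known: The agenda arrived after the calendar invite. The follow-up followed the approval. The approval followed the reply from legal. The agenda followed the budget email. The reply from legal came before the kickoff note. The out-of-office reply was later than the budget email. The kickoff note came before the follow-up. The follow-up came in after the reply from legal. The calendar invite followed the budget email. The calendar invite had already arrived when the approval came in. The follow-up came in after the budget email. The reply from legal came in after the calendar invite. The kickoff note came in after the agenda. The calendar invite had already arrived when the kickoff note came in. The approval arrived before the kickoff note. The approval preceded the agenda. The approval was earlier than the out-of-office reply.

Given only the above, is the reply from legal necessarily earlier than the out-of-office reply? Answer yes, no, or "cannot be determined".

Chain the constraints: the reply from legal → the approval → the out-of-office reply. Each link is directly stated, so the reply from legal comes before the out-of-office reply.

yes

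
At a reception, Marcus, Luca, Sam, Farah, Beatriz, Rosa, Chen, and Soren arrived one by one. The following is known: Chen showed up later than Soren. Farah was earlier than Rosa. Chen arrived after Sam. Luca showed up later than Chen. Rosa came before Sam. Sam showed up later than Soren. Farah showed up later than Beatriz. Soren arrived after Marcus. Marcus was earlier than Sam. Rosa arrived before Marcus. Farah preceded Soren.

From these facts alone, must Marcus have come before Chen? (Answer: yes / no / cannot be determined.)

Chain the constraints: Marcus → Sam → Chen. Each link is directly stated, so Marcus comes before Chen.

yes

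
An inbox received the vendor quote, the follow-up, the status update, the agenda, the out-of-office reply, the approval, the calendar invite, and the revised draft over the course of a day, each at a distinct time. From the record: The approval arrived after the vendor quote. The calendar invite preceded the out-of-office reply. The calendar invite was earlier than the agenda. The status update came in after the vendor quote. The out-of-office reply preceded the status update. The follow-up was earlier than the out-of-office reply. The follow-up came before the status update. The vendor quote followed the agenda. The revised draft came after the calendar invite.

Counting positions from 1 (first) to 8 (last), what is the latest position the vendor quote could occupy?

The vendor quote must come before the approval and the status update — 2 messages forced after it.
Everything else can be placed before the vendor quote in some valid order, so the vendor quote can sit as late as position 8 − 2 = 6.

6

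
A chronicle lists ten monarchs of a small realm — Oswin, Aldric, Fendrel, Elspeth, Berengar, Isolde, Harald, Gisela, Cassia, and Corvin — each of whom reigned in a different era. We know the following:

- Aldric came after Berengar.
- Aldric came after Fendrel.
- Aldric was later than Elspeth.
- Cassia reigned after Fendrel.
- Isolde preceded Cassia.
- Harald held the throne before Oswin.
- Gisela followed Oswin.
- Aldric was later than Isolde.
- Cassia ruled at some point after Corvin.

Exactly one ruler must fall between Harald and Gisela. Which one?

Tracing the constraints gives Harald → Oswin → Gisela, so Oswin sits after Harald and before Gisela.
No other ruler is forced both after Harald and before Gisela.

Oswin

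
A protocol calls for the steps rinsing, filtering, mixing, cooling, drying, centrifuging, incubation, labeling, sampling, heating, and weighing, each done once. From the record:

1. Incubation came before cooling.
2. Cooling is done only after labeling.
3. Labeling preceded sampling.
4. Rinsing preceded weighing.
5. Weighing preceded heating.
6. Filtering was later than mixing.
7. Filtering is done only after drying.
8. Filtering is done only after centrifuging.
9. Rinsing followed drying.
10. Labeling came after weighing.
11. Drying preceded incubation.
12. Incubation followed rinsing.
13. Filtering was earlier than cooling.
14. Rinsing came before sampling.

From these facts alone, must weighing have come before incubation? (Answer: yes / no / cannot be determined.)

No chain of stated constraints runs from weighing to incubation, and none runs from incubation to weighing either.
So the relative order of weighing and incubation is not fixed by the given facts.

cannot be determined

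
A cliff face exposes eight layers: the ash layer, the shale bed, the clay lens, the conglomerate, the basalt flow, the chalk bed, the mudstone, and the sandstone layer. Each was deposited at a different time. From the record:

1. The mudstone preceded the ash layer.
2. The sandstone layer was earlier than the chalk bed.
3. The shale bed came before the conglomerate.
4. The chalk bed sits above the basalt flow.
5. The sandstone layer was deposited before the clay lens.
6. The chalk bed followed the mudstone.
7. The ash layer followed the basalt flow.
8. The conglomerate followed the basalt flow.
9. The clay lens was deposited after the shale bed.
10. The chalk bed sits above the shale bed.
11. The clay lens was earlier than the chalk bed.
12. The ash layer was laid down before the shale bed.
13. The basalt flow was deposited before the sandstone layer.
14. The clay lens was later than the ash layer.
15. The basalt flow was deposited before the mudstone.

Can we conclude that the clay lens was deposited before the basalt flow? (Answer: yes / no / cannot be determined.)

Tracing the constraints gives the basalt flow → the sandstone layer → the clay lens, so the basalt flow must come before the clay lens.
That means the clay lens cannot be before the basalt flow.

no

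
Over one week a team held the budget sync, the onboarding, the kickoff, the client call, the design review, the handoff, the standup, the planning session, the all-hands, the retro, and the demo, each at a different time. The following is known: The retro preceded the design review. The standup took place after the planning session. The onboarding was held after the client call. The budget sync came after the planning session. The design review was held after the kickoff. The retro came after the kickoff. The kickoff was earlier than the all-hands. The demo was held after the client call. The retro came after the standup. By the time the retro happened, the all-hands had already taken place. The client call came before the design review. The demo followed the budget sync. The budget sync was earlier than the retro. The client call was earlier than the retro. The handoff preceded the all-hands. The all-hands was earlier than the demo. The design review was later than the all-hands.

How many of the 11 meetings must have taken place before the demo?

Directly stated before the demo: the all-hands, the budget sync, and the client call.
The handoff reaches the demo via the handoff → the all-hands → the demo.
The kickoff reaches the demo via the kickoff → the all-hands → the demo.
The planning session reaches the demo via the planning session → the budget sync → the demo.
That's the all-hands, the budget sync, the client call, the handoff, the kickoff, and the planning session — 6 in all.

6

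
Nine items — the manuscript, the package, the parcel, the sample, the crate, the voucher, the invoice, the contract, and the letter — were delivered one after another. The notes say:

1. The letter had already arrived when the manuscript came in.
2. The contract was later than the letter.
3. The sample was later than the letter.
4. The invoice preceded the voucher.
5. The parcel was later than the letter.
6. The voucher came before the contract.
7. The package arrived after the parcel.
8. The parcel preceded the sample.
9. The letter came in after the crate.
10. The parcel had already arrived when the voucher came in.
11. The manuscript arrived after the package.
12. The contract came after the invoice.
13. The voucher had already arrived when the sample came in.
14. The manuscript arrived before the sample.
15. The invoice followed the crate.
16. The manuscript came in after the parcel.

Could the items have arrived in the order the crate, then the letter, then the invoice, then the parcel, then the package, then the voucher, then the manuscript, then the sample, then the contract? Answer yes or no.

Check each stated constraint against the proposed order — e.g. the letter is ahead of the sample; the letter is ahead of the contract. Every pair is in the required order; nothing is violated.

yes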